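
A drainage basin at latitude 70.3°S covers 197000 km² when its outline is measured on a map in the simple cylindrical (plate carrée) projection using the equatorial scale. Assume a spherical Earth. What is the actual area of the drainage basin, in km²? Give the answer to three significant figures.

Plate carrée maps x = Rλ, y = Rφ. The meridian scale is h = 1 and the parallel scale is k = 1/cos φ = sec φ.
Areal scale = h·k = 1 × sec φ; at 70.3°, h = 1.000, k = 2.967, so h·k = 2.967.
True area = apparent / (areal scale) = 197000 / 2.967 ≈ 66400 km².

66400 km²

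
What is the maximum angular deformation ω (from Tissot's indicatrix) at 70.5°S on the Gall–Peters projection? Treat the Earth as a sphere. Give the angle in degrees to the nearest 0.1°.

The Gall–Peters projection is cylindrical equal-area with φ₀ = 45°. Cylindrical equal-area (φ₀ = 45°): h = cos φ / cos 45° along meridians, k = cos 45° / cos φ along parallels; h·k = 1.
At 70.5°: h = 0.4721, k = 2.118; principal scales a = 2.118, b = 0.4721.
sin(ω/2) = (a − b)/(a + b) = 1.646/2.590 = 0.6355, so ω = 2 arcsin(0.6355) ≈ 78.9°.

78.9°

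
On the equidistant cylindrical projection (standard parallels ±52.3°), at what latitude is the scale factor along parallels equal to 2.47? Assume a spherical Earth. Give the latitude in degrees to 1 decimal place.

The equidistant cylindrical projection with φ₀ = 52.3° has h = 1 (meridians true) and k = cos φ₀ / cos φ along parallels.
k = cos φ₀ / cos φ = 2.47  ⇒  cos φ = cos 52.3° / 2.47 = 0.2476.
φ = arccos(0.2476) ≈ 75.7°.

75.7°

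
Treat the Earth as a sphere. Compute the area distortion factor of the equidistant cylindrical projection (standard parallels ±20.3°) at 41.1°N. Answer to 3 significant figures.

1.24

In the equirectangular projection with standard parallel φ₀ = 20.3° (x = Rλ cos φ₀, y = Rφ), meridians are true-scale (h = 1) and the parallel scale is k = cos φ₀ / cos φ.
Areal scale = h·k = 1 × cos φ₀ / cos φ; at 41.1°, h = 1.000, k = 1.245, so h·k = 1.245.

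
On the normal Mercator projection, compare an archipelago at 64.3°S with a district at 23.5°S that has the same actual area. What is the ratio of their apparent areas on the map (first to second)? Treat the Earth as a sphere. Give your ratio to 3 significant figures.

4.47

On Mercator, area is exaggerated by sec²φ = 1/cos²φ.
At 64.3°: sec²(64.3°) = 1/0.4337² = 5.317.
At 23.5°: sec²(23.5°) = 1/0.9171² = 1.189.
Ratio = 5.317/1.189 = cos²(23.5°)/cos²(64.3°) ≈ 4.47.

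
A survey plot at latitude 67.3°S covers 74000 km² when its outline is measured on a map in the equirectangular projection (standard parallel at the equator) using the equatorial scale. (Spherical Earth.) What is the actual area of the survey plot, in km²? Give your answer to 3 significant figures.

In the plate carrée (x = Rλ, y = Rφ), meridians are true-scale (h = 1) and parallels are stretched by k = sec φ.
Areal scale = h·k = 1 × sec φ; at 67.3°, h = 1.000, k = 2.591, so h·k = 2.591.
True area = apparent / (areal scale) = 74000 / 2.591 ≈ 28600 km².

28600 km²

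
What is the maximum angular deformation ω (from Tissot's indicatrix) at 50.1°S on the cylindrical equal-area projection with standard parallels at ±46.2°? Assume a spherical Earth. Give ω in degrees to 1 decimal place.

For cylindrical equal-area with standard parallel φ₀, h = cos φ / cos φ₀ and k = cos φ₀ / cos φ, so h·k = 1.
At 50.1°: h = 0.9268, k = 1.079; principal scales a = 1.079, b = 0.9268.
sin(ω/2) = (a − b)/(a + b) = 0.1523/2.006 = 0.07592, so ω = 2 arcsin(0.07592) ≈ 8.7°.

8.7°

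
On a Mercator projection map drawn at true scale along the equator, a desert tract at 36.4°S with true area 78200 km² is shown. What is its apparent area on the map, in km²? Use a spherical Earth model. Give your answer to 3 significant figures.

121000 km²

Mercator is conformal, so the point scale is isotropic: h = k = sec φ = 1/cos φ.
Areal scale = k² = sec²φ = 1/cos²(36.4°) = 1/0.8049² = 1.544.
Apparent area = 78200 × 1.544 ≈ 121000 km².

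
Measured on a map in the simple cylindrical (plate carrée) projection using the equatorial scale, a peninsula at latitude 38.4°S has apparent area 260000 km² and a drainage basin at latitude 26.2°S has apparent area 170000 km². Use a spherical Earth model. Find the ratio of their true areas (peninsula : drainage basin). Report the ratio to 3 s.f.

On the plate carrée, areal scale = h·k = 1 × sec φ, so true area = apparent × cos φ.
True area of peninsula: 260000 × cos(38.4°) = 260000 × 0.7837 = 203800 km².
True area of drainage basin: 170000 × cos(26.2°) = 170000 × 0.8973 = 152500 km².
Ratio = 203800 / 152500 ≈ 1.34.

1.34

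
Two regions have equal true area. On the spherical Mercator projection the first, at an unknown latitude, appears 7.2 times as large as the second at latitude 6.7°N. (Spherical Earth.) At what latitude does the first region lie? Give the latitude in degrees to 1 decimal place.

On Mercator, (apparent₁)/(apparent₂) = sec²φ₁ / sec²φ₂ when true areas are equal.
cos²φ₂ / cos²φ₁ = 7.2  ⇒  cos φ₁ = cos 6.7° / √7.2 = 0.9932/2.683 = 0.3701.
φ₁ = arccos(0.3701) ≈ 68.3°.

68.3°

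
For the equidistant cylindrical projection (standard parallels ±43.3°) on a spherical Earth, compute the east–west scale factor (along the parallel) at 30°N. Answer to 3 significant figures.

With standard parallel φ₀ = 43.3°, the equirectangular projection gives x = Rλ cos φ₀, y = Rφ, so h = 1 and k = cos 43.3° / cos φ.
k = cos 43.3° / cos 30° = 0.7278/0.8660 = 0.8404.

0.840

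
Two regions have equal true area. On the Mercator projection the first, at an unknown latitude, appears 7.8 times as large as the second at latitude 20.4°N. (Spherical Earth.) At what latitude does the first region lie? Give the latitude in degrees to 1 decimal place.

70.4°

Mercator areal scale is sec²φ, so apparent-area ratio = sec²φ₁ / sec²φ₂ = cos²φ₂ / cos²φ₁.
cos²φ₂ / cos²φ₁ = 7.8  ⇒  cos φ₁ = cos 20.4° / √7.8 = 0.9373/2.793 = 0.3356.
φ₁ = arccos(0.3356) ≈ 70.4°.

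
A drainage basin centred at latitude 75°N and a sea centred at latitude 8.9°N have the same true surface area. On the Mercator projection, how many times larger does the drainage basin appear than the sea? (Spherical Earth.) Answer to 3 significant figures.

14.6

Mercator areal scale is sec²φ.
At 75°: sec²(75°) = 1/0.2588² = 14.93.
At 8.9°: sec²(8.9°) = 1/0.9880² = 1.025.
Ratio = 14.93/1.025 = cos²(8.9°)/cos²(75°) ≈ 14.6.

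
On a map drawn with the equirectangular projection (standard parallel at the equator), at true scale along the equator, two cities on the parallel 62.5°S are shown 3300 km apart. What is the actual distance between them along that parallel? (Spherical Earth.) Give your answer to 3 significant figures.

In the plate carrée (x = Rλ, y = Rφ), meridians are true-scale (h = 1) and parallels are stretched by k = sec φ.
Along the parallel at 62.5°, map distances are exaggerated by k = sec 62.5° = 2.166.
True distance = 3300 / 2.166 = 3300 × cos 62.5° ≈ 1520 km.

1520 km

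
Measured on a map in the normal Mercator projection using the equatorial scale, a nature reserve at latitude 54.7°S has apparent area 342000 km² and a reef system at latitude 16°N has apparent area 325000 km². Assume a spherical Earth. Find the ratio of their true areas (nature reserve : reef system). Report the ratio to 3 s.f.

Mercator's areal exaggeration is sec²φ; hence true area = (apparent area) · cos²φ.
True area of nature reserve: 342000 × cos²(54.7°) = 342000 × 0.3339 = 114200 km².
True area of reef system: 325000 × cos²(16°) = 325000 × 0.9240 = 300300 km².
Ratio = 114200 / 300300 ≈ 0.380.

0.380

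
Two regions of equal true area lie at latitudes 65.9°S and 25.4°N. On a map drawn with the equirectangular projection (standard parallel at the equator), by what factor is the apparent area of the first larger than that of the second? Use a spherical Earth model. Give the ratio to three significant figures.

In the plate carrée (x = Rλ, y = Rφ), meridians are true-scale (h = 1) and parallels are stretched by k = sec φ.
Areal scale at 65.9°: h·k = 1.000 × 2.449 = 2.449.
Areal scale at 25.4°: h·k = 1.000 × 1.107 = 1.107.
Ratio = 2.449/1.107 ≈ 2.21.

2.21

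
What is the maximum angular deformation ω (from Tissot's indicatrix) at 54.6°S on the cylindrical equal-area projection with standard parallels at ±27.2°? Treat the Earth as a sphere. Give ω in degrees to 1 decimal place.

47.7°

A cylindrical equal-area projection with standard parallel φ₀ has meridian scale h = cos φ / cos φ₀ and parallel scale k = cos φ₀ / cos φ (so areas are preserved, h·k = 1).
At 54.6°: h = 0.6513, k = 1.535; principal scales a = 1.535, b = 0.6513.
sin(ω/2) = (a − b)/(a + b) = 0.8841/2.187 = 0.4043, so ω = 2 arcsin(0.4043) ≈ 47.7°.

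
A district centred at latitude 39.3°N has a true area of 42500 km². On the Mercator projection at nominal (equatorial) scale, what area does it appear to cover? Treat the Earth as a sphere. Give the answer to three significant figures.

For Mercator, h = k = sec φ (a conformal cylindrical projection has a single point scale, 1/cos φ).
Areal scale = k² = sec²φ = 1/cos²(39.3°) = 1/0.7738² = 1.670.
Apparent area = 42500 × 1.670 ≈ 71000 km².

71000 km²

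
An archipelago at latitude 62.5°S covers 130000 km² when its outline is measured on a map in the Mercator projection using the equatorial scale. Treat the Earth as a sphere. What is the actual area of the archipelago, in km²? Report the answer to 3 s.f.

27700 km²

The Mercator projection is conformal; its linear scale factor is the same in every direction and equals sec φ = 1/cos φ.
Areal scale = k² = sec²φ = 1/cos²(62.5°) = 1/0.4617² = 4.690.
True area = apparent / (areal scale) = 130000 / 4.690 ≈ 27700 km².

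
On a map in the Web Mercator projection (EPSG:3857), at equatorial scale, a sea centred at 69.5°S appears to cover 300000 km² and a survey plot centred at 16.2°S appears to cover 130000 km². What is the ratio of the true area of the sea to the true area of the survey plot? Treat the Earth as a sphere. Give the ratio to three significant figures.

0.307

Since Mercator area scale is 1/cos²φ, the true area equals the apparent area multiplied by cos²φ.
True area of sea: 300000 × cos²(69.5°) = 300000 × 0.1226 = 36790 km².
True area of survey plot: 130000 × cos²(16.2°) = 130000 × 0.9222 = 119900 km².
Ratio = 36790 / 119900 ≈ 0.307.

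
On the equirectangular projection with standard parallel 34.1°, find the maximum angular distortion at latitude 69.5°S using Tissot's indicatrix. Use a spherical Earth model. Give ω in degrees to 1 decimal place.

The equidistant cylindrical projection with φ₀ = 34.1° has h = 1 (meridians true) and k = cos φ₀ / cos φ along parallels.
At 69.5°: h = 1.000, k = 2.364; principal scales a = 2.364, b = 1.000.
sin(ω/2) = (a − b)/(a + b) = 1.364/3.364 = 0.4056, so ω = 2 arcsin(0.4056) ≈ 47.9°.

47.9°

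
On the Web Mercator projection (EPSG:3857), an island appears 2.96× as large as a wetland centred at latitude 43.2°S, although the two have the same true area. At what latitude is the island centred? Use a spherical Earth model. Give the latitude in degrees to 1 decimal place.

64.9°

For equal true areas on Mercator, apparent areas scale as sec²φ, so the ratio is cos²φ₂ / cos²φ₁.
cos²φ₂ / cos²φ₁ = 2.96  ⇒  cos φ₁ = cos 43.2° / √2.96 = 0.7290/1.720 = 0.4237.
φ₁ = arccos(0.4237) ≈ 64.9°.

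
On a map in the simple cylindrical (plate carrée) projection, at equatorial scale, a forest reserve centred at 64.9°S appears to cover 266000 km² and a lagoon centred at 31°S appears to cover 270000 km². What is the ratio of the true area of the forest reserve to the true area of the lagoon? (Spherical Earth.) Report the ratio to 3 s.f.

0.488

Plate carrée has h = 1 and k = sec φ, giving areal scale sec φ; true area = (apparent area) · cos φ.
True area of forest reserve: 266000 × cos(64.9°) = 266000 × 0.4242 = 112800 km².
True area of lagoon: 270000 × cos(31°) = 270000 × 0.8572 = 231400 km².
Ratio = 112800 / 231400 ≈ 0.488.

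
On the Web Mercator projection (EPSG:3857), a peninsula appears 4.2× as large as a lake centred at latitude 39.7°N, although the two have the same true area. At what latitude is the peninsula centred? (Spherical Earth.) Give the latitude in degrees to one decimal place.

Mercator areal scale is sec²φ, so apparent-area ratio = sec²φ₁ / sec²φ₂ = cos²φ₂ / cos²φ₁.
cos²φ₂ / cos²φ₁ = 4.2  ⇒  cos φ₁ = cos 39.7° / √4.2 = 0.7694/2.049 = 0.3754.
φ₁ = arccos(0.3754) ≈ 67.9°.

67.9°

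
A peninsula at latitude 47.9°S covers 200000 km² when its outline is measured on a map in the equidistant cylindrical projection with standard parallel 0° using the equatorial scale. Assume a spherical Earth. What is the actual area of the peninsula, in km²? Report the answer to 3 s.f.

For the equirectangular projection with φ₀ = 0 (plate carrée), h = 1 along meridians and k = sec φ along parallels.
Areal scale = h·k = 1 × sec φ; at 47.9°, h = 1.000, k = 1.492, so h·k = 1.492.
True area = apparent / (areal scale) = 200000 / 1.492 ≈ 134000 km².

134000 km²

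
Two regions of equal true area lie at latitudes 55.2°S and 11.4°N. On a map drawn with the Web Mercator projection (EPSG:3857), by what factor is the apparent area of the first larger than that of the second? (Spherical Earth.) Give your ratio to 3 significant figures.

2.95

On Mercator, area is exaggerated by sec²φ = 1/cos²φ.
At 55.2°: sec²(55.2°) = 1/0.5707² = 3.070.
At 11.4°: sec²(11.4°) = 1/0.9803² = 1.041.
Ratio = 3.070/1.041 = cos²(11.4°)/cos²(55.2°) ≈ 2.95.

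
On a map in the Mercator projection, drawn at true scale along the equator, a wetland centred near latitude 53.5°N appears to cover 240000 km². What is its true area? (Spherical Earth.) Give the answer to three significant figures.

84900 km²

The Mercator projection is conformal; its linear scale factor is the same in every direction and equals sec φ = 1/cos φ.
Areal scale = k² = sec²φ = 1/cos²(53.5°) = 1/0.5948² = 2.826.
True area = apparent / (areal scale) = 240000 / 2.826 ≈ 84900 km².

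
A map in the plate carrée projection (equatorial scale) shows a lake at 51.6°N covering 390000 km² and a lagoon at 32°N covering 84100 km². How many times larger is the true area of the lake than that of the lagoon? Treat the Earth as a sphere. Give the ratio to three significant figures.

3.40

On the plate carrée, areal scale = h·k = 1 × sec φ, so true area = apparent × cos φ.
True area of lake: 390000 × cos(51.6°) = 390000 × 0.6211 = 242200 km².
True area of lagoon: 84100 × cos(32°) = 84100 × 0.8480 = 71320 km².
Ratio = 242200 / 71320 ≈ 3.40.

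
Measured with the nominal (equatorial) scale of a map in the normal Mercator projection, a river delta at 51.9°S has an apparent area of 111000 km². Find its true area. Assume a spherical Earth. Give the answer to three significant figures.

42300 km²

The Mercator projection is conformal; its linear scale factor is the same in every direction and equals sec φ = 1/cos φ.
Areal scale = k² = sec²φ = 1/cos²(51.9°) = 1/0.6170² = 2.627.
True area = apparent / (areal scale) = 111000 / 2.627 ≈ 42300 km².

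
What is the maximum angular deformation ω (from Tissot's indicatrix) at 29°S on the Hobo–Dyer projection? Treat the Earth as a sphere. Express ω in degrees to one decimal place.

The Hobo–Dyer projection is cylindrical equal-area with φ₀ = 37.5°. A cylindrical equal-area projection with standard parallel φ₀ has meridian scale h = cos φ / cos φ₀ and parallel scale k = cos φ₀ / cos φ (so areas are preserved, h·k = 1).
At 29°: h = 1.102, k = 0.9071; principal scales a = 1.102, b = 0.9071.
sin(ω/2) = (a − b)/(a + b) = 0.1954/2.010 = 0.09721, so ω = 2 arcsin(0.09721) ≈ 11.2°.

11.2°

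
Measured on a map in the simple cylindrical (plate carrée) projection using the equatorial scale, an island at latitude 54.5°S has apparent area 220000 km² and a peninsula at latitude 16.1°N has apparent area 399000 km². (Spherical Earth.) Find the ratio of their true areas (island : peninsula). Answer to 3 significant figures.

0.333

Plate carrée has h = 1 and k = sec φ, giving areal scale sec φ; true area = (apparent area) · cos φ.
True area of island: 220000 × cos(54.5°) = 220000 × 0.5807 = 127800 km².
True area of peninsula: 399000 × cos(16.1°) = 399000 × 0.9608 = 383400 km².
Ratio = 127800 / 383400 ≈ 0.333.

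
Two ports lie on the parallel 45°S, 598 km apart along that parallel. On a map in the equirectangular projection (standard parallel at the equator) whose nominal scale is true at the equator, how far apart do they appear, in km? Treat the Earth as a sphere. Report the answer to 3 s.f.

846 km

Plate carrée maps x = Rλ, y = Rφ. The meridian scale is h = 1 and the parallel scale is k = 1/cos φ = sec φ.
Along the parallel, k = sec 45° = 1/0.7071 = 1.414.
Map distance = 598 × 1.414 ≈ 846 km.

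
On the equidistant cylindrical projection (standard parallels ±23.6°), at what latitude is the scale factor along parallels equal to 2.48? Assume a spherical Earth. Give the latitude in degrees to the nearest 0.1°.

68.3°

With standard parallel φ₀ = 23.6°, the equirectangular projection gives x = Rλ cos φ₀, y = Rφ, so h = 1 and k = cos 23.6° / cos φ.
k = cos φ₀ / cos φ = 2.48  ⇒  cos φ = cos 23.6° / 2.48 = 0.3695.
φ = arccos(0.3695) ≈ 68.3°.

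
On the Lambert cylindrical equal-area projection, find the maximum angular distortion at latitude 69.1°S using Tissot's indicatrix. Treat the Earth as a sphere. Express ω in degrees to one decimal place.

101.5°

The Lambert cylindrical equal-area projection is the cylindrical equal-area projection with its standard parallel at the equator (φ₀ = 0). A cylindrical equal-area projection with standard parallel φ₀ has meridian scale h = cos φ / cos φ₀ and parallel scale k = cos φ₀ / cos φ (so areas are preserved, h·k = 1).
At 69.1°: h = 0.3567, k = 2.803; principal scales a = 2.803, b = 0.3567.
sin(ω/2) = (a − b)/(a + b) = 2.446/3.160 = 0.7742, so ω = 2 arcsin(0.7742) ≈ 101.5°.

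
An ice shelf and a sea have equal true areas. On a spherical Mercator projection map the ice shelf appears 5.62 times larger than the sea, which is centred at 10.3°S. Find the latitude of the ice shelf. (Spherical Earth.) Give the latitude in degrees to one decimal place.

On Mercator, (apparent₁)/(apparent₂) = sec²φ₁ / sec²φ₂ when true areas are equal.
cos²φ₂ / cos²φ₁ = 5.62  ⇒  cos φ₁ = cos 10.3° / √5.62 = 0.9839/2.371 = 0.4150.
φ₁ = arccos(0.4150) ≈ 65.5°.

65.5°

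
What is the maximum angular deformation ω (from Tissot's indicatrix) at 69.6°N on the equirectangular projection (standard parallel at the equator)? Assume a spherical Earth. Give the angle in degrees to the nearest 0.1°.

57.8°

For the equirectangular projection with φ₀ = 0 (plate carrée), h = 1 along meridians and k = sec φ along parallels.
At 69.6°: h = 1.000, k = 2.869; principal scales a = 2.869, b = 1.000.
sin(ω/2) = (a − b)/(a + b) = 1.869/3.869 = 0.4831, so ω = 2 arcsin(0.4831) ≈ 57.8°.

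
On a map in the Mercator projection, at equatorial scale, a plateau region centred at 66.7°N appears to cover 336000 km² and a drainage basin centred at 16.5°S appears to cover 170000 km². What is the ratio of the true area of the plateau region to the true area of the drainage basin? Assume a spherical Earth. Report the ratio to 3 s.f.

0.336

Since Mercator area scale is 1/cos²φ, the true area equals the apparent area multiplied by cos²φ.
True area of plateau region: 336000 × cos²(66.7°) = 336000 × 0.1565 = 52570 km².
True area of drainage basin: 170000 × cos²(16.5°) = 170000 × 0.9193 = 156300 km².
Ratio = 52570 / 156300 ≈ 0.336.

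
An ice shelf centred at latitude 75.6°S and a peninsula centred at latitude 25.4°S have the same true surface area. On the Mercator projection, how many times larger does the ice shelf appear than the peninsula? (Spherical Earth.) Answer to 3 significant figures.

13.2

Mercator areal scale is sec²φ.
At 75.6°: sec²(75.6°) = 1/0.2487² = 16.17.
At 25.4°: sec²(25.4°) = 1/0.9033² = 1.225.
Ratio = 16.17/1.225 = cos²(25.4°)/cos²(75.6°) ≈ 13.2.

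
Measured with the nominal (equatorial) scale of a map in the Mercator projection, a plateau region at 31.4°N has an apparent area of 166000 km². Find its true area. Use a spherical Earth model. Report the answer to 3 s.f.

Mercator is conformal, so the point scale is isotropic: h = k = sec φ = 1/cos φ.
Areal scale = k² = sec²φ = 1/cos²(31.4°) = 1/0.8536² = 1.373.
True area = apparent / (areal scale) = 166000 / 1.373 ≈ 121000 km².

121000 km²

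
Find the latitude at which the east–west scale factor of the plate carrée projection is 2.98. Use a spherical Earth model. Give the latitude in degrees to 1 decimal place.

Plate carrée: h = 1, k = sec φ along parallels.
sec φ = 2.98  ⇒  cos φ = 0.3356  ⇒  φ ≈ 70.4°.

70.4°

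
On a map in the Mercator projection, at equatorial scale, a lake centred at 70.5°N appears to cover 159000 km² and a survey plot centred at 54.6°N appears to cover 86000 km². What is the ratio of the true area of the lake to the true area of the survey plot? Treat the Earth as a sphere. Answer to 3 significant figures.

Mercator's areal exaggeration is sec²φ; hence true area = (apparent area) · cos²φ.
True area of lake: 159000 × cos²(70.5°) = 159000 × 0.1114 = 17720 km².
True area of survey plot: 86000 × cos²(54.6°) = 86000 × 0.3356 = 28860 km².
Ratio = 17720 / 28860 ≈ 0.614.

0.614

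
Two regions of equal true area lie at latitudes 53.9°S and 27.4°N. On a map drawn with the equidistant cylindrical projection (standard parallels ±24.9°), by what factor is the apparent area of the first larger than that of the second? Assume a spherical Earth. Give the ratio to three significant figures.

1.51

In the equirectangular projection with standard parallel φ₀ = 24.9° (x = Rλ cos φ₀, y = Rφ), meridians are true-scale (h = 1) and the parallel scale is k = cos φ₀ / cos φ.
Areal scale at 53.9°: h·k = 1.000 × 1.539 = 1.539.
Areal scale at 27.4°: h·k = 1.000 × 1.022 = 1.022.
Ratio = 1.539/1.022 ≈ 1.51.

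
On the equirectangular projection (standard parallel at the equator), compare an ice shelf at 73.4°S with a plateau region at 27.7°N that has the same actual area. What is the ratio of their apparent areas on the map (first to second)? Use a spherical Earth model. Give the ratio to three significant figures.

3.10

For the equirectangular projection with φ₀ = 0 (plate carrée), h = 1 along meridians and k = sec φ along parallels.
Areal scale at 73.4°: h·k = 1.000 × 3.500 = 3.500.
Areal scale at 27.7°: h·k = 1.000 × 1.129 = 1.129.
Ratio = 3.500/1.129 ≈ 3.10.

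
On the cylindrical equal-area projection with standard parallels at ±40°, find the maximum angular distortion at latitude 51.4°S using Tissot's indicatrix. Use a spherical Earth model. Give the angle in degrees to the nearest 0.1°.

23.4°

Cylindrical equal-area (φ₀ = 40°): h = cos φ / cos 40° along meridians, k = cos 40° / cos φ along parallels; h·k = 1.
At 51.4°: h = 0.8144, k = 1.228; principal scales a = 1.228, b = 0.8144.
sin(ω/2) = (a − b)/(a + b) = 0.4135/2.042 = 0.2024, so ω = 2 arcsin(0.2024) ≈ 23.4°.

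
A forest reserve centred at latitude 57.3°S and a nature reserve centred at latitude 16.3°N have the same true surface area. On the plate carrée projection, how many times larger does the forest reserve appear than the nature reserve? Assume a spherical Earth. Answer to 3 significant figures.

1.78

In the plate carrée (x = Rλ, y = Rφ), meridians are true-scale (h = 1) and parallels are stretched by k = sec φ.
Areal scale at 57.3°: h·k = 1.000 × 1.851 = 1.851.
Areal scale at 16.3°: h·k = 1.000 × 1.042 = 1.042.
Ratio = 1.851/1.042 ≈ 1.78.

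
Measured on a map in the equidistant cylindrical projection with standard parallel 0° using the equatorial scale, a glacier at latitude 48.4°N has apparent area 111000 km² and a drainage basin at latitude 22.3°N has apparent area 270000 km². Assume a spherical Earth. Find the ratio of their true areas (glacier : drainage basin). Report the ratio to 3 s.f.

On the plate carrée, areal scale = h·k = 1 × sec φ, so true area = apparent × cos φ.
True area of glacier: 111000 × cos(48.4°) = 111000 × 0.6639 = 73700 km².
True area of drainage basin: 270000 × cos(22.3°) = 270000 × 0.9252 = 249800 km².
Ratio = 73700 / 249800 ≈ 0.295.

0.295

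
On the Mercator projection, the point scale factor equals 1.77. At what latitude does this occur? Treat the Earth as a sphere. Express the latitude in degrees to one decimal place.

55.6°

Mercator scale is k = sec φ = 1/cos φ.
1/cos φ = 1.77  ⇒  cos φ = 0.5650  ⇒  φ = arccos(0.5650) ≈ 55.6°.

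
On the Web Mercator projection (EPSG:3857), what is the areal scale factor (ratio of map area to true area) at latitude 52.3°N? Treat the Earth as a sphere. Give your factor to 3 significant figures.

The Mercator projection is conformal; its linear scale factor is the same in every direction and equals sec φ = 1/cos φ.
Areal scale = k² = sec²φ = 1/cos²(52.3°) = 1/0.6115² = 2.674.

2.67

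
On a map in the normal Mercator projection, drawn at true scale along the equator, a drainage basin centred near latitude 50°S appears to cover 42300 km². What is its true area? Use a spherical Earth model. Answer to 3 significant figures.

Mercator is conformal, so the point scale is isotropic: h = k = sec φ = 1/cos φ.
Areal scale = k² = sec²φ = 1/cos²(50°) = 1/0.6428² = 2.420.
True area = apparent / (areal scale) = 42300 / 2.420 ≈ 17500 km².

17500 km²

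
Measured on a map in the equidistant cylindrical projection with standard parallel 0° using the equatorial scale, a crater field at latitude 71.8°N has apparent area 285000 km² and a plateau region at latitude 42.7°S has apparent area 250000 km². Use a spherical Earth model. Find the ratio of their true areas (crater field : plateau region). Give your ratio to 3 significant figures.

Plate carrée has h = 1 and k = sec φ, giving areal scale sec φ; true area = (apparent area) · cos φ.
True area of crater field: 285000 × cos(71.8°) = 285000 × 0.3123 = 89020 km².
True area of plateau region: 250000 × cos(42.7°) = 250000 × 0.7349 = 183700 km².
Ratio = 89020 / 183700 ≈ 0.484.

0.484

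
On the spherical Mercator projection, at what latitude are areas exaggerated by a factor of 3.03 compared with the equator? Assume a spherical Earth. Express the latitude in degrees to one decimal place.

Mercator areal scale is sec²φ.
sec²φ = 3.03  ⇒  cos²φ = 0.3300  ⇒  cos φ = 0.5745.
φ = arccos(0.5745) ≈ 54.9°.

54.9°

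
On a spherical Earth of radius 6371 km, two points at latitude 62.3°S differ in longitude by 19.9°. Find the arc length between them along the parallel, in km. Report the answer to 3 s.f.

Arc length along a parallel = R cos φ · Δλ (with Δλ in radians).
= 6371 × cos 62.3° × (19.9° × π/180) = 6371 × 0.4648 × 0.3473 ≈ 1030 km.

1030 km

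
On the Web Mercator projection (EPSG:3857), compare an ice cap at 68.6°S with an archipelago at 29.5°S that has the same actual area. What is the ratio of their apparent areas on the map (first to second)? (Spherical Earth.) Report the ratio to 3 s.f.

Mercator is conformal with k = sec φ, so areal scale = k² = sec²φ.
At 68.6°: sec²(68.6°) = 1/0.3649² = 7.511.
At 29.5°: sec²(29.5°) = 1/0.8704² = 1.320.
Ratio = 7.511/1.320 = cos²(29.5°)/cos²(68.6°) ≈ 5.69.

5.69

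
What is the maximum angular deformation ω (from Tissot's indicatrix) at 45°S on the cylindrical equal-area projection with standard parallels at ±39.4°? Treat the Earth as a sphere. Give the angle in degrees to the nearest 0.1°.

10.2°

Cylindrical equal-area (φ₀ = 39.4°): h = cos φ / cos 39.4° along meridians, k = cos 39.4° / cos φ along parallels; h·k = 1.
At 45°: h = 0.9151, k = 1.093; principal scales a = 1.093, b = 0.9151.
sin(ω/2) = (a − b)/(a + b) = 0.1777/2.008 = 0.08852, so ω = 2 arcsin(0.08852) ≈ 10.2°.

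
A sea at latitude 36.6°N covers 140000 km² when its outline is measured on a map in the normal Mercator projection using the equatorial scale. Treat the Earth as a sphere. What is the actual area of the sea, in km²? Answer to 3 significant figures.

90200 km²

For Mercator, h = k = sec φ (a conformal cylindrical projection has a single point scale, 1/cos φ).
Areal scale = k² = sec²φ = 1/cos²(36.6°) = 1/0.8028² = 1.552.
True area = apparent / (areal scale) = 140000 / 1.552 ≈ 90200 km².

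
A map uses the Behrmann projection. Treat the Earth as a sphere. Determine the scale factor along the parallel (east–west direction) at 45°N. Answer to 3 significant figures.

1.22

Behrmann is a cylindrical equal-area projection with standard parallels at ±30°. Cylindrical equal-area (φ₀ = 30°): h = cos φ / cos 30° along meridians, k = cos 30° / cos φ along parallels; h·k = 1.
k = cos 30° / cos 45° = 0.8660/0.7071 = 1.225.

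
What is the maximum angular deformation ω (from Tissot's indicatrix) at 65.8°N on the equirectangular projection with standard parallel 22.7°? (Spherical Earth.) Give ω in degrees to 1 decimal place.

45.3°

The equidistant cylindrical projection with φ₀ = 22.7° has h = 1 (meridians true) and k = cos φ₀ / cos φ along parallels.
At 65.8°: h = 1.000, k = 2.251; principal scales a = 2.251, b = 1.000.
sin(ω/2) = (a − b)/(a + b) = 1.251/3.251 = 0.3847, so ω = 2 arcsin(0.3847) ≈ 45.3°.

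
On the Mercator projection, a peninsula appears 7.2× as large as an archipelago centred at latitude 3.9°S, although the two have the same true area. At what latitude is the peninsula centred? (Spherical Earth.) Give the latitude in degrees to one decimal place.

On Mercator, (apparent₁)/(apparent₂) = sec²φ₁ / sec²φ₂ when true areas are equal.
cos²φ₂ / cos²φ₁ = 7.2  ⇒  cos φ₁ = cos 3.9° / √7.2 = 0.9977/2.683 = 0.3718.
φ₁ = arccos(0.3718) ≈ 68.2°.

68.2°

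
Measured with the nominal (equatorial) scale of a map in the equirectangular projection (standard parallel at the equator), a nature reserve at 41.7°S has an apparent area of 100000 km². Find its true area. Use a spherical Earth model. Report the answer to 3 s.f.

In the plate carrée (x = Rλ, y = Rφ), meridians are true-scale (h = 1) and parallels are stretched by k = sec φ.
Areal scale = h·k = 1 × sec φ; at 41.7°, h = 1.000, k = 1.339, so h·k = 1.339.
True area = apparent / (areal scale) = 100000 / 1.339 ≈ 74700 km².

74700 km²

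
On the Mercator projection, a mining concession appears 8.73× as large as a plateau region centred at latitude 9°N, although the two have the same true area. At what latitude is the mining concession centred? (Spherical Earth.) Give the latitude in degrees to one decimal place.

On Mercator, (apparent₁)/(apparent₂) = sec²φ₁ / sec²φ₂ when true areas are equal.
cos²φ₂ / cos²φ₁ = 8.73  ⇒  cos φ₁ = cos 9° / √8.73 = 0.9877/2.955 = 0.3343.
φ₁ = arccos(0.3343) ≈ 70.5°.

70.5°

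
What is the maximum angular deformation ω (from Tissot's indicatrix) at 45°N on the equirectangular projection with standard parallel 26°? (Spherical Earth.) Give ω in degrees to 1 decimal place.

The equidistant cylindrical projection with φ₀ = 26° has h = 1 (meridians true) and k = cos φ₀ / cos φ along parallels.
At 45°: h = 1.000, k = 1.271; principal scales a = 1.271, b = 1.000.
sin(ω/2) = (a − b)/(a + b) = 0.2711/2.271 = 0.1194, so ω = 2 arcsin(0.1194) ≈ 13.7°.

13.7°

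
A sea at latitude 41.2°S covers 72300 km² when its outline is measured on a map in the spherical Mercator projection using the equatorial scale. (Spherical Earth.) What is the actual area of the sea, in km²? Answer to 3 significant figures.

40900 km²

The Mercator projection is conformal; its linear scale factor is the same in every direction and equals sec φ = 1/cos φ.
Areal scale = k² = sec²φ = 1/cos²(41.2°) = 1/0.7524² = 1.766.
True area = apparent / (areal scale) = 72300 / 1.766 ≈ 40900 km².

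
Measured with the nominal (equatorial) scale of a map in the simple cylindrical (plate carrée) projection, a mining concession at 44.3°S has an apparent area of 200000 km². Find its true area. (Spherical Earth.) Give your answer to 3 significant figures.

Plate carrée maps x = Rλ, y = Rφ. The meridian scale is h = 1 and the parallel scale is k = 1/cos φ = sec φ.
Areal scale = h·k = 1 × sec φ; at 44.3°, h = 1.000, k = 1.397, so h·k = 1.397.
True area = apparent / (areal scale) = 200000 / 1.397 ≈ 143000 km².

143000 km²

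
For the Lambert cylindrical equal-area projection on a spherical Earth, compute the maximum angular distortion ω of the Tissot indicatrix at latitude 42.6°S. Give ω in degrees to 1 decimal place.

34.6°

The Lambert cylindrical equal-area projection is the cylindrical equal-area projection with its standard parallel at the equator (φ₀ = 0). Cylindrical equal-area (φ₀ = 0°): h = cos φ / cos 0° along meridians, k = cos 0° / cos φ along parallels; h·k = 1.
At 42.6°: h = 0.7361, k = 1.359; principal scales a = 1.359, b = 0.7361.
sin(ω/2) = (a − b)/(a + b) = 0.6224/2.095 = 0.2972, so ω = 2 arcsin(0.2972) ≈ 34.6°.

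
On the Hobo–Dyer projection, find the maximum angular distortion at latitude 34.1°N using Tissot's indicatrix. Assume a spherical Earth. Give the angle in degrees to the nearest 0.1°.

4.9°

The Hobo–Dyer projection is cylindrical equal-area with φ₀ = 37.5°. Cylindrical equal-area (φ₀ = 37.5°): h = cos φ / cos 37.5° along meridians, k = cos 37.5° / cos φ along parallels; h·k = 1.
At 34.1°: h = 1.044, k = 0.9581; principal scales a = 1.044, b = 0.9581.
sin(ω/2) = (a − b)/(a + b) = 0.08566/2.002 = 0.04279, so ω = 2 arcsin(0.04279) ≈ 4.9°.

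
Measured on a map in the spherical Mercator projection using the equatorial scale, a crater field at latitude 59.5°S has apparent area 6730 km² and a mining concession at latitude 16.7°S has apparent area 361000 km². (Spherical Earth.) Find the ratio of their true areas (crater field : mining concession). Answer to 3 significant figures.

Since Mercator area scale is 1/cos²φ, the true area equals the apparent area multiplied by cos²φ.
True area of crater field: 6730 × cos²(59.5°) = 6730 × 0.2576 = 1734 km².
True area of mining concession: 361000 × cos²(16.7°) = 361000 × 0.9174 = 331200 km².
Ratio = 1734 / 331200 ≈ 0.00523.

0.00523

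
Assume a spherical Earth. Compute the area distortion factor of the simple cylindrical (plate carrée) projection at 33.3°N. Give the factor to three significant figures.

1.20

In the plate carrée (x = Rλ, y = Rφ), meridians are true-scale (h = 1) and parallels are stretched by k = sec φ.
Areal scale = h·k = 1 × sec φ; at 33.3°, h = 1.000, k = 1.196, so h·k = 1.196.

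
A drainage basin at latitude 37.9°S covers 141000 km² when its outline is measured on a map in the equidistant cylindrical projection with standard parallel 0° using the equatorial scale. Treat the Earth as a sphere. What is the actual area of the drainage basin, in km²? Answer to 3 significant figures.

111000 km²

For the equirectangular projection with φ₀ = 0 (plate carrée), h = 1 along meridians and k = sec φ along parallels.
Areal scale = h·k = 1 × sec φ; at 37.9°, h = 1.000, k = 1.267, so h·k = 1.267.
True area = apparent / (areal scale) = 141000 / 1.267 ≈ 111000 km².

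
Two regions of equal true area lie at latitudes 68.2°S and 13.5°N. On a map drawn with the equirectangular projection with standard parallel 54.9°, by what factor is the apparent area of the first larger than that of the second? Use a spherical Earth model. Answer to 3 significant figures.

The equidistant cylindrical projection with φ₀ = 54.9° has h = 1 (meridians true) and k = cos φ₀ / cos φ along parallels.
Areal scale at 68.2°: h·k = 1.000 × 1.548 = 1.548.
Areal scale at 13.5°: h·k = 1.000 × 0.5913 = 0.5913.
Ratio = 1.548/0.5913 ≈ 2.62.

2.62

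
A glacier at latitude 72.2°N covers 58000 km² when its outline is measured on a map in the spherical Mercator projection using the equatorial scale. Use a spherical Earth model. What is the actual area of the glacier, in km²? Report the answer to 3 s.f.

5420 km²

For Mercator, h = k = sec φ (a conformal cylindrical projection has a single point scale, 1/cos φ).
Areal scale = k² = sec²φ = 1/cos²(72.2°) = 1/0.3057² = 10.70.
True area = apparent / (areal scale) = 58000 / 10.70 ≈ 5420 km².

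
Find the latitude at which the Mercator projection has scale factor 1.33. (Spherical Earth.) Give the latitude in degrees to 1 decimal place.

41.2°

Mercator scale is k = sec φ = 1/cos φ.
1/cos φ = 1.33  ⇒  cos φ = 0.7519  ⇒  φ = arccos(0.7519) ≈ 41.2°.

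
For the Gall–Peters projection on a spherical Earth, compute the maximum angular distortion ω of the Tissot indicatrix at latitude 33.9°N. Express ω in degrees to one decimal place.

18.3°

Gall–Peters is a cylindrical equal-area projection with standard parallels at ±45°. A cylindrical equal-area projection with standard parallel φ₀ has meridian scale h = cos φ / cos φ₀ and parallel scale k = cos φ₀ / cos φ (so areas are preserved, h·k = 1).
At 33.9°: h = 1.174, k = 0.8519; principal scales a = 1.174, b = 0.8519.
sin(ω/2) = (a − b)/(a + b) = 0.3219/2.026 = 0.1589, so ω = 2 arcsin(0.1589) ≈ 18.3°.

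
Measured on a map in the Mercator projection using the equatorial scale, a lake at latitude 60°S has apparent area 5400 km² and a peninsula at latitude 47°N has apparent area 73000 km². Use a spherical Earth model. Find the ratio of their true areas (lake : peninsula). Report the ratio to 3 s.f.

Mercator's areal exaggeration is sec²φ; hence true area = (apparent area) · cos²φ.
True area of lake: 5400 × cos²(60°) = 5400 × 0.2500 = 1350 km².
True area of peninsula: 73000 × cos²(47°) = 73000 × 0.4651 = 33950 km².
Ratio = 1350 / 33950 ≈ 0.0398.

0.0398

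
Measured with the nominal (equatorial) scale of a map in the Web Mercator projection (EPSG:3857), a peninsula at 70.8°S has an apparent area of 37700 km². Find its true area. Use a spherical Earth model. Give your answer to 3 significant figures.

For Mercator, h = k = sec φ (a conformal cylindrical projection has a single point scale, 1/cos φ).
Areal scale = k² = sec²φ = 1/cos²(70.8°) = 1/0.3289² = 9.246.
True area = apparent / (areal scale) = 37700 / 9.246 ≈ 4080 km².

4080 km²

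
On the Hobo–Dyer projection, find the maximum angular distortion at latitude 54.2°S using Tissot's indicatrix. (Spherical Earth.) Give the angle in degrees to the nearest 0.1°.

34.4°

Hobo–Dyer is a cylindrical equal-area projection with standard parallels at ±37.5°. Cylindrical equal-area (φ₀ = 37.5°): h = cos φ / cos 37.5° along meridians, k = cos 37.5° / cos φ along parallels; h·k = 1.
At 54.2°: h = 0.7373, k = 1.356; principal scales a = 1.356, b = 0.7373.
sin(ω/2) = (a − b)/(a + b) = 0.6189/2.094 = 0.2956, so ω = 2 arcsin(0.2956) ≈ 34.4°.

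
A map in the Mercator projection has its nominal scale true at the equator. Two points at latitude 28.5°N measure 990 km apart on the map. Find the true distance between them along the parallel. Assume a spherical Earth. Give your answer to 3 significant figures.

The Mercator projection is conformal; its linear scale factor is the same in every direction and equals sec φ = 1/cos φ.
Along the parallel at 28.5°, map distances are exaggerated by k = sec 28.5° = 1.138.
True distance = 990 / 1.138 = 990 × cos 28.5° ≈ 870 km.

870 km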